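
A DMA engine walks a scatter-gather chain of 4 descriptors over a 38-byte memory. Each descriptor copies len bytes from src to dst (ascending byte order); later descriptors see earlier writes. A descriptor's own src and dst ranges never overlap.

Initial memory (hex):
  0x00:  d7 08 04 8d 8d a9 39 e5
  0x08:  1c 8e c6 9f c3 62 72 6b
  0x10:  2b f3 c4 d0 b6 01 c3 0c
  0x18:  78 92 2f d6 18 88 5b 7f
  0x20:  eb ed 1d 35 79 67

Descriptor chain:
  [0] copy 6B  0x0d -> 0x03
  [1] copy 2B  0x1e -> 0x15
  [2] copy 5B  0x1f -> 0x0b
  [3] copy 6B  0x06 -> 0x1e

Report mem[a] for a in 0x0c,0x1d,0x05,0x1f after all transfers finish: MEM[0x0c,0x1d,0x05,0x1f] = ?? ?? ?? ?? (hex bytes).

MEM[0x0c,0x1d,0x05,0x1f] = eb 88 6b f3

#0 dst[0x03+6] := {0x62,0x72,0x6b,0x2b,0xf3,0xc4}
#1 dst[0x15+2] := {0x5b,0x7f}
#2 dst[0x0b+5] := {0x7f,0xeb,0xed,0x1d,0x35}
#3 dst[0x1e+6] := {0x2b,0xf3,0xc4,0x8e,0xc6,0x7f}
query mem[0x0c]=0xeb, mem[0x1d]=0x88, mem[0x05]=0x6b, mem[0x1f]=0xf3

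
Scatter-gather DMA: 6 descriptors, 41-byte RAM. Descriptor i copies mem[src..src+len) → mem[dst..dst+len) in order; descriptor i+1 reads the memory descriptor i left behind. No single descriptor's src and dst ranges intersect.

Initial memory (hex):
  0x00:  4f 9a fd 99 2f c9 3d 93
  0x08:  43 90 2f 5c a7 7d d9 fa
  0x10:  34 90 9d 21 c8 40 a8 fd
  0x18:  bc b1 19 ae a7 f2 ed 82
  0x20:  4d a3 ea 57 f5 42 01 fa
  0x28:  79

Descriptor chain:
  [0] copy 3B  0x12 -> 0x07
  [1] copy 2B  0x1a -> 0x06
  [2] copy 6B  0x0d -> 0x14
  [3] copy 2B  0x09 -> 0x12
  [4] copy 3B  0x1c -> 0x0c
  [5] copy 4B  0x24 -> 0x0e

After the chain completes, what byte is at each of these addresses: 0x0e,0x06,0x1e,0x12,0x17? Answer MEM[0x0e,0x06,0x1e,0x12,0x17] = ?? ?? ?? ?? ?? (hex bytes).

[0] 0x12->0x07 len=3 : 9d 21 c8
[1] 0x1a->0x06 len=2 : 19 ae
[2] 0x0d->0x14 len=6 : 7d d9 fa 34 90 9d
[3] 0x09->0x12 len=2 : c8 2f
[4] 0x1c->0x0c len=3 : a7 f2 ed
[5] 0x24->0x0e len=4 : f5 42 01 fa
query mem[0x0e]=0xf5, mem[0x06]=0x19, mem[0x1e]=0xed, mem[0x12]=0xc8, mem[0x17]=0x34

MEM[0x0e,0x06,0x1e,0x12,0x17] = f5 19 ed c8 34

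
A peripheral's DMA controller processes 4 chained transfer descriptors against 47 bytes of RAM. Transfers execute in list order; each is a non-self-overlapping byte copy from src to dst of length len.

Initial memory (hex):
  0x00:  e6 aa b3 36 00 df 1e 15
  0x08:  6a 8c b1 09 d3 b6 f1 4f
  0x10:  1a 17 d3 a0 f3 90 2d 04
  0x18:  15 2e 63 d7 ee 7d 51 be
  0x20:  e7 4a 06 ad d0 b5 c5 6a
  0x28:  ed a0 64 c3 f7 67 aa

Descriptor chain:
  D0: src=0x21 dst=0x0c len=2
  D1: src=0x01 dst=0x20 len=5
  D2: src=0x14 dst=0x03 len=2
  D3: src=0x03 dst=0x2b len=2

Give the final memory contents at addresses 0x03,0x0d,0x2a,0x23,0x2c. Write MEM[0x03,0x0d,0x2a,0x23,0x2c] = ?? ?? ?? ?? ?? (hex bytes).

MEM[0x03,0x0d,0x2a,0x23,0x2c] = f3 06 64 00 90

  after D0: wrote 2B at 0x0c = 4a06
  after D1: wrote 5B at 0x20 = aab33600df
  after D2: wrote 2B at 0x03 = f390
  after D3: wrote 2B at 0x2b = f390
query mem[0x03]=0xf3, mem[0x0d]=0x06, mem[0x2a]=0x64, mem[0x23]=0x00, mem[0x2c]=0x90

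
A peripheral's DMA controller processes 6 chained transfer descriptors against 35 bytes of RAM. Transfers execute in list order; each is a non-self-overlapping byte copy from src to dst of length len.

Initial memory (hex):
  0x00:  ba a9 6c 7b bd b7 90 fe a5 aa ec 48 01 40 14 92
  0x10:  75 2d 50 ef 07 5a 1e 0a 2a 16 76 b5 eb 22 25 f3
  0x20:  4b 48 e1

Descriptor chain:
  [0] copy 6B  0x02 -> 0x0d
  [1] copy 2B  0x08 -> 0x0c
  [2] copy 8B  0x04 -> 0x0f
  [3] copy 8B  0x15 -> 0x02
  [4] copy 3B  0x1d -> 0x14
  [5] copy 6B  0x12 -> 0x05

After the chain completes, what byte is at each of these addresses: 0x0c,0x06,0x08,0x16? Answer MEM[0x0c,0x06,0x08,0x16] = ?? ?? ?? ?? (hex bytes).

MEM[0x0c,0x06,0x08,0x16] = a5 a5 25 f3

[0] 0x02->0x0d len=6 : 6c 7b bd b7 90 fe
[1] 0x08->0x0c len=2 : a5 aa
[2] 0x04->0x0f len=8 : bd b7 90 fe a5 aa ec 48
[3] 0x15->0x02 len=8 : ec 48 0a 2a 16 76 b5 eb
[4] 0x1d->0x14 len=3 : 22 25 f3
[5] 0x12->0x05 len=6 : fe a5 22 25 f3 0a
query mem[0x0c]=0xa5, mem[0x06]=0xa5, mem[0x08]=0x25, mem[0x16]=0xf3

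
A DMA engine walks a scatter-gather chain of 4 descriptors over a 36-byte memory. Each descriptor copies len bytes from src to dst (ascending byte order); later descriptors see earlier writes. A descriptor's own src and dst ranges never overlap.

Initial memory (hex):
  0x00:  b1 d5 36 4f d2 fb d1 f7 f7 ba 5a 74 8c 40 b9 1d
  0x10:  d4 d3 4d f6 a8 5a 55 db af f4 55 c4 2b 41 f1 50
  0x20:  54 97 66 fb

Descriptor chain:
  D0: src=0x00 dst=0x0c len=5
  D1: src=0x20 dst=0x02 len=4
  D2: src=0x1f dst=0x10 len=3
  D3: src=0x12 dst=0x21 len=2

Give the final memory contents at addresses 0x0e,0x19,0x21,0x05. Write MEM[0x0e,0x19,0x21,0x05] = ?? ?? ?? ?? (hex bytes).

MEM[0x0e,0x19,0x21,0x05] = 36 f4 97 fb

[0] 0x00->0x0c len=5 : b1 d5 36 4f d2
[1] 0x20->0x02 len=4 : 54 97 66 fb
[2] 0x1f->0x10 len=3 : 50 54 97
[3] 0x12->0x21 len=2 : 97 f6
query mem[0x0e]=0x36, mem[0x19]=0xf4, mem[0x21]=0x97, mem[0x05]=0xfb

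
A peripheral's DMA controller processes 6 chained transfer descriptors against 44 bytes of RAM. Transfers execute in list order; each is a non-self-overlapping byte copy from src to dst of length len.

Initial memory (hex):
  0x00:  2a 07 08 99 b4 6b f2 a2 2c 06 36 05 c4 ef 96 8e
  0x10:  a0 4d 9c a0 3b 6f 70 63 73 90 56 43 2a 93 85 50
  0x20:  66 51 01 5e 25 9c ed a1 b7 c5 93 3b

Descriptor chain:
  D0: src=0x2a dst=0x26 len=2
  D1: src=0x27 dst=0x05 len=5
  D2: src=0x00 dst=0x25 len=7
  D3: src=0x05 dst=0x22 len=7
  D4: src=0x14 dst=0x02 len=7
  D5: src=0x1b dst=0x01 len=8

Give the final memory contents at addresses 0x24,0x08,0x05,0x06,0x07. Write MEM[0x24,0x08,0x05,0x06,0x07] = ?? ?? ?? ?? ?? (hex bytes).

D0: mem[0x26..0x27] <- [93 3b]
D1: mem[0x05..0x09] <- [3b b7 c5 93 3b]
D2: mem[0x25..0x2b] <- [2a 07 08 99 b4 3b b7]
D3: mem[0x22..0x28] <- [3b b7 c5 93 3b 36 05]
D4: mem[0x02..0x08] <- [3b 6f 70 63 73 90 56]
D5: mem[0x01..0x08] <- [43 2a 93 85 50 66 51 3b]
query mem[0x24]=0xc5, mem[0x08]=0x3b, mem[0x05]=0x50, mem[0x06]=0x66, mem[0x07]=0x51

MEM[0x24,0x08,0x05,0x06,0x07] = c5 3b 50 66 51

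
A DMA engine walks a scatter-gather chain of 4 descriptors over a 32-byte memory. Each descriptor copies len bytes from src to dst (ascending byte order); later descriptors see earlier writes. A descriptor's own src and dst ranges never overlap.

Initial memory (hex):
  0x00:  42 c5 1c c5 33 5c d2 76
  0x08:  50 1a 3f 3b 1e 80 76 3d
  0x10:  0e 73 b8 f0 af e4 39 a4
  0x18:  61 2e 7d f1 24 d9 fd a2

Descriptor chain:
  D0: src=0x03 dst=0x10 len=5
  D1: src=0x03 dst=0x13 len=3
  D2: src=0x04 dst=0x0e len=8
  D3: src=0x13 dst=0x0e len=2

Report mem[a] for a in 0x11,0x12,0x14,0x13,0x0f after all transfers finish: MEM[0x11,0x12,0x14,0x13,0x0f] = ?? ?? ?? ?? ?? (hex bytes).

  after D0: wrote 5B at 0x10 = c5335cd276
  after D1: wrote 3B at 0x13 = c5335c
  after D2: wrote 8B at 0x0e = 335cd276501a3f3b
  after D3: wrote 2B at 0x0e = 1a3f
query mem[0x11]=0x76, mem[0x12]=0x50, mem[0x14]=0x3f, mem[0x13]=0x1a, mem[0x0f]=0x3f

MEM[0x11,0x12,0x14,0x13,0x0f] = 76 50 3f 1a 3f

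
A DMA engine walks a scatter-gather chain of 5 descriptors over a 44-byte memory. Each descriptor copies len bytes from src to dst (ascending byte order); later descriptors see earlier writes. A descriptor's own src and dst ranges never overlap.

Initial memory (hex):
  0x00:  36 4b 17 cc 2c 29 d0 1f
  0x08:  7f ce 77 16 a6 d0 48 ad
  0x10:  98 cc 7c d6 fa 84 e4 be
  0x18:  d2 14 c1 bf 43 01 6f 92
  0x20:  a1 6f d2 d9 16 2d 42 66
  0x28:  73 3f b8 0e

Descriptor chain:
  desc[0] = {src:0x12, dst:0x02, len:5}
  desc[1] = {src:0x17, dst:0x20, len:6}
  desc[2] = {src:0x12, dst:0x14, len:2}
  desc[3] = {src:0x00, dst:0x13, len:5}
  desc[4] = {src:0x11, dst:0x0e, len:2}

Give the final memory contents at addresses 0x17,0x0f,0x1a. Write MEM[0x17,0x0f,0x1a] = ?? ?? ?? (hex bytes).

MEM[0x17,0x0f,0x1a] = fa 7c c1

#0 dst[0x02+5] := {0x7c,0xd6,0xfa,0x84,0xe4}
#1 dst[0x20+6] := {0xbe,0xd2,0x14,0xc1,0xbf,0x43}
#2 dst[0x14+2] := {0x7c,0xd6}
#3 dst[0x13+5] := {0x36,0x4b,0x7c,0xd6,0xfa}
#4 dst[0x0e+2] := {0xcc,0x7c}
query mem[0x17]=0xfa, mem[0x0f]=0x7c, mem[0x1a]=0xc1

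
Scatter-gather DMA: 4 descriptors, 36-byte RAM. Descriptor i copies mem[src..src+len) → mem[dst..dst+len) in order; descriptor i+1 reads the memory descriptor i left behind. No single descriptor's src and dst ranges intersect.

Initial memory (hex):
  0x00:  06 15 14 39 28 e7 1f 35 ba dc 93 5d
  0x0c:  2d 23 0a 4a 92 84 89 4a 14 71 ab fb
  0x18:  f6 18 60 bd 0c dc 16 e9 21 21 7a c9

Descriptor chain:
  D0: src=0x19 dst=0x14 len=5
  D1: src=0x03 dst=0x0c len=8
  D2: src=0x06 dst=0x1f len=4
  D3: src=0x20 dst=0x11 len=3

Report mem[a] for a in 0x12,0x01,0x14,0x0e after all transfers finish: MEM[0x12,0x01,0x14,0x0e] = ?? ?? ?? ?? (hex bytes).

MEM[0x12,0x01,0x14,0x0e] = ba 15 18 e7

#0 dst[0x14+5] := {0x18,0x60,0xbd,0x0c,0xdc}
#1 dst[0x0c+8] := {0x39,0x28,0xe7,0x1f,0x35,0xba,0xdc,0x93}
#2 dst[0x1f+4] := {0x1f,0x35,0xba,0xdc}
#3 dst[0x11+3] := {0x35,0xba,0xdc}
query mem[0x12]=0xba, mem[0x01]=0x15, mem[0x14]=0x18, mem[0x0e]=0xe7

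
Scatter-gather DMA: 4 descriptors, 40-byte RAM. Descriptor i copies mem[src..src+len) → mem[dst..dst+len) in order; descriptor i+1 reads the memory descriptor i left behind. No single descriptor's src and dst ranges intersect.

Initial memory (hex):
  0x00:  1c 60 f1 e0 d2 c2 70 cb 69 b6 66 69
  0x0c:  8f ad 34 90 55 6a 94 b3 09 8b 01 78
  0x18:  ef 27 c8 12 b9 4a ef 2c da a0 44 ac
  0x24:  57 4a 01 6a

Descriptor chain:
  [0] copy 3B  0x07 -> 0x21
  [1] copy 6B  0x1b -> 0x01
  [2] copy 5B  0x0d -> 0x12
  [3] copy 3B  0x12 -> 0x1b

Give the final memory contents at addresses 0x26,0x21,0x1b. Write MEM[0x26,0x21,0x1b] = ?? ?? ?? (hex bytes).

[0] 0x07->0x21 len=3 : cb 69 b6
[1] 0x1b->0x01 len=6 : 12 b9 4a ef 2c da
[2] 0x0d->0x12 len=5 : ad 34 90 55 6a
[3] 0x12->0x1b len=3 : ad 34 90
query mem[0x26]=0x01, mem[0x21]=0xcb, mem[0x1b]=0xad

MEM[0x26,0x21,0x1b] = 01 cb ad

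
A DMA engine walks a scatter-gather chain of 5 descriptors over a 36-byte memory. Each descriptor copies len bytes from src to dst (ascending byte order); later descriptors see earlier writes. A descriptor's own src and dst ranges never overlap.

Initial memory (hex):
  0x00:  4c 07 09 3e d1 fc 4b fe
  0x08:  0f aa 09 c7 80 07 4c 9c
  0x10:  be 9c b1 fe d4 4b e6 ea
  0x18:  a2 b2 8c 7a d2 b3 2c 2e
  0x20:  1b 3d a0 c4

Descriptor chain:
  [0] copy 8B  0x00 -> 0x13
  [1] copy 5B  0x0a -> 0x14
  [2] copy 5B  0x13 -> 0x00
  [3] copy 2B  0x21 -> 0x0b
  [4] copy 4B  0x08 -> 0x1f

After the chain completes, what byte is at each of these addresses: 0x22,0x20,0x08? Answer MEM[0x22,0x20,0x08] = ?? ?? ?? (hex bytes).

D0: mem[0x13..0x1a] <- [4c 07 09 3e d1 fc 4b fe]
D1: mem[0x14..0x18] <- [09 c7 80 07 4c]
D2: mem[0x00..0x04] <- [4c 09 c7 80 07]
D3: mem[0x0b..0x0c] <- [3d a0]
D4: mem[0x1f..0x22] <- [0f aa 09 3d]
query mem[0x22]=0x3d, mem[0x20]=0xaa, mem[0x08]=0x0f

MEM[0x22,0x20,0x08] = 3d aa 0f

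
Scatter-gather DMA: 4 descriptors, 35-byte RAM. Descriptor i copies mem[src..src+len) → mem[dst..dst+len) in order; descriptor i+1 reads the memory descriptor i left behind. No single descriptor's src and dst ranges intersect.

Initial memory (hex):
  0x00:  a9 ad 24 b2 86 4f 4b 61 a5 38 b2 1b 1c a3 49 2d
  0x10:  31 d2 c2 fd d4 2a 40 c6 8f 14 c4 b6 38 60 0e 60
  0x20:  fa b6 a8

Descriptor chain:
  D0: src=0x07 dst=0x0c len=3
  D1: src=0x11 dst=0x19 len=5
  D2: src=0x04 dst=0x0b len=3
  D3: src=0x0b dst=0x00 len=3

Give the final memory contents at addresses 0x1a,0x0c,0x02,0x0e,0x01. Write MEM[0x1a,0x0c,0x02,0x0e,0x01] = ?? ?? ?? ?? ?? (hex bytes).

[0] 0x07->0x0c len=3 : 61 a5 38
[1] 0x11->0x19 len=5 : d2 c2 fd d4 2a
[2] 0x04->0x0b len=3 : 86 4f 4b
[3] 0x0b->0x00 len=3 : 86 4f 4b
query mem[0x1a]=0xc2, mem[0x0c]=0x4f, mem[0x02]=0x4b, mem[0x0e]=0x38, mem[0x01]=0x4f

MEM[0x1a,0x0c,0x02,0x0e,0x01] = c2 4f 4b 38 4f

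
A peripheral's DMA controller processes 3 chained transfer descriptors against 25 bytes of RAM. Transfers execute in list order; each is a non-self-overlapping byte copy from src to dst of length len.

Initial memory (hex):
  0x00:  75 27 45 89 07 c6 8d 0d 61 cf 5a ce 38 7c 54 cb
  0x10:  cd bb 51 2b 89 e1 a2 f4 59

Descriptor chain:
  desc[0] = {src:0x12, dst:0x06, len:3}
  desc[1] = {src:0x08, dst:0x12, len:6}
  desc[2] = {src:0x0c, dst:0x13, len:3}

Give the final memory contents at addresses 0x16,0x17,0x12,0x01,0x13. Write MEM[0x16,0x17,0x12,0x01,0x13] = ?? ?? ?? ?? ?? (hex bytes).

MEM[0x16,0x17,0x12,0x01,0x13] = 38 7c 89 27 38

  after D0: wrote 3B at 0x06 = 512b89
  after D1: wrote 6B at 0x12 = 89cf5ace387c
  after D2: wrote 3B at 0x13 = 387c54
query mem[0x16]=0x38, mem[0x17]=0x7c, mem[0x12]=0x89, mem[0x01]=0x27, mem[0x13]=0x38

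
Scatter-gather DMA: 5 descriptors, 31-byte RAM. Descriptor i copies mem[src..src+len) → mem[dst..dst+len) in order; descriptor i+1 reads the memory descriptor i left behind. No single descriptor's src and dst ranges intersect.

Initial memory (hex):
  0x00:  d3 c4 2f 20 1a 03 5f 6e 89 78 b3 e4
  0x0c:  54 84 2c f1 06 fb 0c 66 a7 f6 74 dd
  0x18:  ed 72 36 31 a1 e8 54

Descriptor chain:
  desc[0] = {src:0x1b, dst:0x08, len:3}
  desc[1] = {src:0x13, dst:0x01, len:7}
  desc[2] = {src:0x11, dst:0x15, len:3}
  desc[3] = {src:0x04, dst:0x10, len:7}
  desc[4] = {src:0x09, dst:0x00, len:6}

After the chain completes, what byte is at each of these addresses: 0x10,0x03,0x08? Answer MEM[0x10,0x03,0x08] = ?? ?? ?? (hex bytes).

  after D0: wrote 3B at 0x08 = 31a1e8
  after D1: wrote 7B at 0x01 = 66a7f674dded72
  after D2: wrote 3B at 0x15 = fb0c66
  after D3: wrote 7B at 0x10 = 74dded7231a1e8
  after D4: wrote 6B at 0x00 = a1e8e454842c
query mem[0x10]=0x74, mem[0x03]=0x54, mem[0x08]=0x31

MEM[0x10,0x03,0x08] = 74 54 31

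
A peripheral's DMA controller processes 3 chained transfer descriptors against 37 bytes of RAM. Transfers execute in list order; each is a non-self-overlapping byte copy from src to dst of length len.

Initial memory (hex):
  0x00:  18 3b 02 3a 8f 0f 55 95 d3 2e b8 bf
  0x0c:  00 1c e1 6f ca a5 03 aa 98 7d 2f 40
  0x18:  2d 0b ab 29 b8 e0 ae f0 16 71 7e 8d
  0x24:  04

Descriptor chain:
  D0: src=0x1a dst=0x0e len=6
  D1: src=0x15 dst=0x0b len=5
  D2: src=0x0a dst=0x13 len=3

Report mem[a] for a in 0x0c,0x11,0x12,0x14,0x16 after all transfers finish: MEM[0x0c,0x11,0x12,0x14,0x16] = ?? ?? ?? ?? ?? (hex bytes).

D0: mem[0x0e..0x13] <- [ab 29 b8 e0 ae f0]
D1: mem[0x0b..0x0f] <- [7d 2f 40 2d 0b]
D2: mem[0x13..0x15] <- [b8 7d 2f]
query mem[0x0c]=0x2f, mem[0x11]=0xe0, mem[0x12]=0xae, mem[0x14]=0x7d, mem[0x16]=0x2f

MEM[0x0c,0x11,0x12,0x14,0x16] = 2f e0 ae 7d 2f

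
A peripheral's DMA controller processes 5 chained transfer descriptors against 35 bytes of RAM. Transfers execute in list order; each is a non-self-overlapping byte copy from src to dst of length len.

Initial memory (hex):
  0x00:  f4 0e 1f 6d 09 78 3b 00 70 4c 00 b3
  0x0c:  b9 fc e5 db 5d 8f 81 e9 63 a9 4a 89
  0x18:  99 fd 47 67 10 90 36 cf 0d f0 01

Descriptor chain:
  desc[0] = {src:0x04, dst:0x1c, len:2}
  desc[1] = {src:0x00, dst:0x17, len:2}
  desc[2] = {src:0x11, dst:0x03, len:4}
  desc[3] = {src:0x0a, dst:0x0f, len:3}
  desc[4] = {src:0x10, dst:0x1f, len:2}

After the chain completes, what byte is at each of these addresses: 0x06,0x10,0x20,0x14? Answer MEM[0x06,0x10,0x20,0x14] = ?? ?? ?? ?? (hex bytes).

#0 dst[0x1c+2] := {0x09,0x78}
#1 dst[0x17+2] := {0xf4,0x0e}
#2 dst[0x03+4] := {0x8f,0x81,0xe9,0x63}
#3 dst[0x0f+3] := {0x00,0xb3,0xb9}
#4 dst[0x1f+2] := {0xb3,0xb9}
query mem[0x06]=0x63, mem[0x10]=0xb3, mem[0x20]=0xb9, mem[0x14]=0x63

MEM[0x06,0x10,0x20,0x14] = 63 b3 b9 63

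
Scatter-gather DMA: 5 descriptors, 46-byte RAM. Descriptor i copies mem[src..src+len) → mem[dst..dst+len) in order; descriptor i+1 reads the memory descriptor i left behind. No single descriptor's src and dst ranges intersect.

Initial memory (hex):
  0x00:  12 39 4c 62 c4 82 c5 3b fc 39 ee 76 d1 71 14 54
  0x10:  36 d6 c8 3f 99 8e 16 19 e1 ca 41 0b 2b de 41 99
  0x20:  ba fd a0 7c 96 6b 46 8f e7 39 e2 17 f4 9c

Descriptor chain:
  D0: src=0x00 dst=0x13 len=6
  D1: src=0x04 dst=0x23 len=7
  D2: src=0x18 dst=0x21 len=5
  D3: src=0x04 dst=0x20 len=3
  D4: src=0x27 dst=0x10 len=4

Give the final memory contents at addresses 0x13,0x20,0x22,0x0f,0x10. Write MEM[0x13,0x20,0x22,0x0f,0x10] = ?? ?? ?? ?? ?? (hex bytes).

  after D0: wrote 6B at 0x13 = 12394c62c482
  after D1: wrote 7B at 0x23 = c482c53bfc39ee
  after D2: wrote 5B at 0x21 = 82ca410b2b
  after D3: wrote 3B at 0x20 = c482c5
  after D4: wrote 4B at 0x10 = fc39eee2
query mem[0x13]=0xe2, mem[0x20]=0xc4, mem[0x22]=0xc5, mem[0x0f]=0x54, mem[0x10]=0xfc

MEM[0x13,0x20,0x22,0x0f,0x10] = e2 c4 c5 54 fc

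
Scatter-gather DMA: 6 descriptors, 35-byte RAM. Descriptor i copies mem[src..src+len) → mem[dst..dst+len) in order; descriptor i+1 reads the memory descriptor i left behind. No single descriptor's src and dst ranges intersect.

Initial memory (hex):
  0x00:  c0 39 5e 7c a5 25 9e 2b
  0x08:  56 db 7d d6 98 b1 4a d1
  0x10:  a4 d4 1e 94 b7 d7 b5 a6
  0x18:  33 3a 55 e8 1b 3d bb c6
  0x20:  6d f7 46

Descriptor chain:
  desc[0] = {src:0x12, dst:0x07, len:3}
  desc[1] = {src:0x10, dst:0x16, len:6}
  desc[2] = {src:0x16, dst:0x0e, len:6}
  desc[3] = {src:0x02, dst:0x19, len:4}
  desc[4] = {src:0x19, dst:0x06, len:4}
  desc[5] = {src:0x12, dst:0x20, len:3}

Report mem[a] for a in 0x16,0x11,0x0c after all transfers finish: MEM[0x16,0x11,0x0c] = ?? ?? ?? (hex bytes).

#0 dst[0x07+3] := {0x1e,0x94,0xb7}
#1 dst[0x16+6] := {0xa4,0xd4,0x1e,0x94,0xb7,0xd7}
#2 dst[0x0e+6] := {0xa4,0xd4,0x1e,0x94,0xb7,0xd7}
#3 dst[0x19+4] := {0x5e,0x7c,0xa5,0x25}
#4 dst[0x06+4] := {0x5e,0x7c,0xa5,0x25}
#5 dst[0x20+3] := {0xb7,0xd7,0xb7}
query mem[0x16]=0xa4, mem[0x11]=0x94, mem[0x0c]=0x98

MEM[0x16,0x11,0x0c] = a4 94 98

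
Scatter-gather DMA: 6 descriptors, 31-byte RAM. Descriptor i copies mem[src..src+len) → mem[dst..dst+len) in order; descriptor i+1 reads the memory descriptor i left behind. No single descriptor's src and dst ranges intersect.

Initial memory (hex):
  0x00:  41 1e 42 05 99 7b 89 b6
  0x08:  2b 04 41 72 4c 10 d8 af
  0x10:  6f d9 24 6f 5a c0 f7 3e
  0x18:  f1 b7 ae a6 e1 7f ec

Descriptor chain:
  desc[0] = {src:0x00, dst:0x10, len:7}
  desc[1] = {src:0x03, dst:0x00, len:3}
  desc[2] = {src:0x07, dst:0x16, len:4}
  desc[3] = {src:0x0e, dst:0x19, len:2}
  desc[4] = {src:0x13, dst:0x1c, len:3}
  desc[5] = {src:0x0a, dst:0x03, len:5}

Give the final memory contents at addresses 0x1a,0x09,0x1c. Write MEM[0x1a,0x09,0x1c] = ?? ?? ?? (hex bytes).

MEM[0x1a,0x09,0x1c] = af 04 05

#0 dst[0x10+7] := {0x41,0x1e,0x42,0x05,0x99,0x7b,0x89}
#1 dst[0x00+3] := {0x05,0x99,0x7b}
#2 dst[0x16+4] := {0xb6,0x2b,0x04,0x41}
#3 dst[0x19+2] := {0xd8,0xaf}
#4 dst[0x1c+3] := {0x05,0x99,0x7b}
#5 dst[0x03+5] := {0x41,0x72,0x4c,0x10,0xd8}
query mem[0x1a]=0xaf, mem[0x09]=0x04, mem[0x1c]=0x05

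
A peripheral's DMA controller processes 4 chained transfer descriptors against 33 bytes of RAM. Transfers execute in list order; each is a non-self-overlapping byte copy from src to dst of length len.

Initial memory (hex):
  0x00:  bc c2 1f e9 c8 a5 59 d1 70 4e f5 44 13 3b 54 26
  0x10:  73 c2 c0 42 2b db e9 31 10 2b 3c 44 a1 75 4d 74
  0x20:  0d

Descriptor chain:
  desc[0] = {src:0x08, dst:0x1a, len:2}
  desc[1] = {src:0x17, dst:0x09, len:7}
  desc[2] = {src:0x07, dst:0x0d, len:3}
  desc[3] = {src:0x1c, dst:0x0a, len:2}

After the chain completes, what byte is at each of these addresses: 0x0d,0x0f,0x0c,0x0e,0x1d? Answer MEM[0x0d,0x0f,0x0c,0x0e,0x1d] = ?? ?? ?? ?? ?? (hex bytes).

[0] 0x08->0x1a len=2 : 70 4e
[1] 0x17->0x09 len=7 : 31 10 2b 70 4e a1 75
[2] 0x07->0x0d len=3 : d1 70 31
[3] 0x1c->0x0a len=2 : a1 75
query mem[0x0d]=0xd1, mem[0x0f]=0x31, mem[0x0c]=0x70, mem[0x0e]=0x70, mem[0x1d]=0x75

MEM[0x0d,0x0f,0x0c,0x0e,0x1d] = d1 31 70 70 75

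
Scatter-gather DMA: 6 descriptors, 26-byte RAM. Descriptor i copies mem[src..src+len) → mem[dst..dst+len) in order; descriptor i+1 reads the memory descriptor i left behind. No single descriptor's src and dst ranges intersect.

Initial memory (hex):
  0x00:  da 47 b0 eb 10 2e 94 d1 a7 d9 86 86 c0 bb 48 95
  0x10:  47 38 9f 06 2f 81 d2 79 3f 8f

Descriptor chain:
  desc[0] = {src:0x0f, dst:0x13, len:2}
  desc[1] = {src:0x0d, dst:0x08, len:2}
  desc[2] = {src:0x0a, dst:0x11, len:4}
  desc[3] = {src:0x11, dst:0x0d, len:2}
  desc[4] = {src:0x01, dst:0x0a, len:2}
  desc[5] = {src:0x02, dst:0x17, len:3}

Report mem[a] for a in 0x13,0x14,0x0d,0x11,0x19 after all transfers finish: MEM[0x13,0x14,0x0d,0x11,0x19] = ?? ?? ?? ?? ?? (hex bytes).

[0] 0x0f->0x13 len=2 : 95 47
[1] 0x0d->0x08 len=2 : bb 48
[2] 0x0a->0x11 len=4 : 86 86 c0 bb
[3] 0x11->0x0d len=2 : 86 86
[4] 0x01->0x0a len=2 : 47 b0
[5] 0x02->0x17 len=3 : b0 eb 10
query mem[0x13]=0xc0, mem[0x14]=0xbb, mem[0x0d]=0x86, mem[0x11]=0x86, mem[0x19]=0x10

MEM[0x13,0x14,0x0d,0x11,0x19] = c0 bb 86 86 10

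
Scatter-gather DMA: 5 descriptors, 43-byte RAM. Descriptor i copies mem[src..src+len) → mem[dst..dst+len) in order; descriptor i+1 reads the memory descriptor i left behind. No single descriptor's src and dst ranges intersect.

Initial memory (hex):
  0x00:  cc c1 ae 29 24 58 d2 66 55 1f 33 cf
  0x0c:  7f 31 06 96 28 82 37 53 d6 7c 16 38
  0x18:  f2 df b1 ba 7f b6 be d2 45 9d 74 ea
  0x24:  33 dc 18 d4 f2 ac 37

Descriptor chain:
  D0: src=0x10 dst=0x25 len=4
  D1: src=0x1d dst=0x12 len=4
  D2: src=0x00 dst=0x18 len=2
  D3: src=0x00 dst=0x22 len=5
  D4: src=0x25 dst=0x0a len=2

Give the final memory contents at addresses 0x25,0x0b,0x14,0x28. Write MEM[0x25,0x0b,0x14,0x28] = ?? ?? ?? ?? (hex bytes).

D0: mem[0x25..0x28] <- [28 82 37 53]
D1: mem[0x12..0x15] <- [b6 be d2 45]
D2: mem[0x18..0x19] <- [cc c1]
D3: mem[0x22..0x26] <- [cc c1 ae 29 24]
D4: mem[0x0a..0x0b] <- [29 24]
query mem[0x25]=0x29, mem[0x0b]=0x24, mem[0x14]=0xd2, mem[0x28]=0x53

MEM[0x25,0x0b,0x14,0x28] = 29 24 d2 53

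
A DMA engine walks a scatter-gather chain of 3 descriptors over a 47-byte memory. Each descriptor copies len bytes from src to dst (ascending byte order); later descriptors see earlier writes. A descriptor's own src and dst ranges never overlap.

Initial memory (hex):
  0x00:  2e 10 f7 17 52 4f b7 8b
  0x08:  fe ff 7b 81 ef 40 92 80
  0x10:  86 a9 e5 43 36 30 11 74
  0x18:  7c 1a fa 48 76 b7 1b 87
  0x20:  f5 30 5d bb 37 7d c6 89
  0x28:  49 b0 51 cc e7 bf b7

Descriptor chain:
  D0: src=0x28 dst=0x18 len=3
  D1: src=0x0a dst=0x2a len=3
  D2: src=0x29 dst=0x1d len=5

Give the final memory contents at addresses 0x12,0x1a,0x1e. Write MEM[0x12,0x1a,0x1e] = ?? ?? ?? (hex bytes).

[0] 0x28->0x18 len=3 : 49 b0 51
[1] 0x0a->0x2a len=3 : 7b 81 ef
[2] 0x29->0x1d len=5 : b0 7b 81 ef bf
query mem[0x12]=0xe5, mem[0x1a]=0x51, mem[0x1e]=0x7b

MEM[0x12,0x1a,0x1e] = e5 51 7b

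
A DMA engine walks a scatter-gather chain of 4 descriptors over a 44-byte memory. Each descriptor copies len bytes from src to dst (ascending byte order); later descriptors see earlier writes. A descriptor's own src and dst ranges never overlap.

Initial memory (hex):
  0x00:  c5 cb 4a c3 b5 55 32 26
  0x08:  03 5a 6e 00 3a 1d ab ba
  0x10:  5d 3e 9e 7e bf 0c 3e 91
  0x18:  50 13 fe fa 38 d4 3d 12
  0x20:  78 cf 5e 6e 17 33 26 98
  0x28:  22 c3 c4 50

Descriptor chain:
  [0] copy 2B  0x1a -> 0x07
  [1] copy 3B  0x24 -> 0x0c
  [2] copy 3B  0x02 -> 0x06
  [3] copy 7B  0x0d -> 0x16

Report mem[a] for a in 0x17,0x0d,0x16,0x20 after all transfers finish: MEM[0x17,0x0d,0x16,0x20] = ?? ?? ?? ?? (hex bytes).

#0 dst[0x07+2] := {0xfe,0xfa}
#1 dst[0x0c+3] := {0x17,0x33,0x26}
#2 dst[0x06+3] := {0x4a,0xc3,0xb5}
#3 dst[0x16+7] := {0x33,0x26,0xba,0x5d,0x3e,0x9e,0x7e}
query mem[0x17]=0x26, mem[0x0d]=0x33, mem[0x16]=0x33, mem[0x20]=0x78

MEM[0x17,0x0d,0x16,0x20] = 26 33 33 78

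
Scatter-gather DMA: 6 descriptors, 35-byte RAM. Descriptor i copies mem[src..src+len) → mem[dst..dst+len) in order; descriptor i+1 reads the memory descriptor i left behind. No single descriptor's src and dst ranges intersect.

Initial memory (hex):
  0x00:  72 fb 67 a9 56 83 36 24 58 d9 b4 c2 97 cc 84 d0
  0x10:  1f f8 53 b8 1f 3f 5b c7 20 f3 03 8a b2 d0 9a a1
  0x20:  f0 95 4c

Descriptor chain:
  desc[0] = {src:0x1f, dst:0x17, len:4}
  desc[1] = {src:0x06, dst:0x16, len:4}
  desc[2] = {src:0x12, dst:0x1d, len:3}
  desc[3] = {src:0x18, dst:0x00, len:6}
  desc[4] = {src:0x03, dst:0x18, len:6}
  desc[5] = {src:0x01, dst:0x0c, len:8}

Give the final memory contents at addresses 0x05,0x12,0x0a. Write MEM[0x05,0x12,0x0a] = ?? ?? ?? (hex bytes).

MEM[0x05,0x12,0x0a] = 53 24 b4

#0 dst[0x17+4] := {0xa1,0xf0,0x95,0x4c}
#1 dst[0x16+4] := {0x36,0x24,0x58,0xd9}
#2 dst[0x1d+3] := {0x53,0xb8,0x1f}
#3 dst[0x00+6] := {0x58,0xd9,0x4c,0x8a,0xb2,0x53}
#4 dst[0x18+6] := {0x8a,0xb2,0x53,0x36,0x24,0x58}
#5 dst[0x0c+8] := {0xd9,0x4c,0x8a,0xb2,0x53,0x36,0x24,0x58}
query mem[0x05]=0x53, mem[0x12]=0x24, mem[0x0a]=0xb4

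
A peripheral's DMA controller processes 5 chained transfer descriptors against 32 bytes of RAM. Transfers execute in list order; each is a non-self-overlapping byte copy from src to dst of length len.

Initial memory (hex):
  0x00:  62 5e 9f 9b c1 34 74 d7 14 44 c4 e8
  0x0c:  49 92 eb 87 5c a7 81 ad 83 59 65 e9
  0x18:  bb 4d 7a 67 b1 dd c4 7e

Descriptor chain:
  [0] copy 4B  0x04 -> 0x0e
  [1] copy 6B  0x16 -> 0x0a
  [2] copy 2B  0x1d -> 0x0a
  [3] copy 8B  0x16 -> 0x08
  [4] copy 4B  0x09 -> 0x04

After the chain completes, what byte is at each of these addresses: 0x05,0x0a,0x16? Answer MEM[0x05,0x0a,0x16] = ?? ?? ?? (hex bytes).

#0 dst[0x0e+4] := {0xc1,0x34,0x74,0xd7}
#1 dst[0x0a+6] := {0x65,0xe9,0xbb,0x4d,0x7a,0x67}
#2 dst[0x0a+2] := {0xdd,0xc4}
#3 dst[0x08+8] := {0x65,0xe9,0xbb,0x4d,0x7a,0x67,0xb1,0xdd}
#4 dst[0x04+4] := {0xe9,0xbb,0x4d,0x7a}
query mem[0x05]=0xbb, mem[0x0a]=0xbb, mem[0x16]=0x65

MEM[0x05,0x0a,0x16] = bb bb 65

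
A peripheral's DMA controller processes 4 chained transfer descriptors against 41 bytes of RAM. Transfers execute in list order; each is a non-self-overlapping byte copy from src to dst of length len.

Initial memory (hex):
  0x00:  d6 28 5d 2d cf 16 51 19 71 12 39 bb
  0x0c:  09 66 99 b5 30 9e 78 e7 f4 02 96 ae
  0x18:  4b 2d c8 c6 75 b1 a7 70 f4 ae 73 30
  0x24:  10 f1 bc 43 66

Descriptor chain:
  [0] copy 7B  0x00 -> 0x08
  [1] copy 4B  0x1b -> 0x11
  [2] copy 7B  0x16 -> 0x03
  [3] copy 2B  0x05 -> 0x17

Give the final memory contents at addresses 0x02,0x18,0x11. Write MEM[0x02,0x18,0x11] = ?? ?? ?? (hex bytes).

MEM[0x02,0x18,0x11] = 5d 2d c6

#0 dst[0x08+7] := {0xd6,0x28,0x5d,0x2d,0xcf,0x16,0x51}
#1 dst[0x11+4] := {0xc6,0x75,0xb1,0xa7}
#2 dst[0x03+7] := {0x96,0xae,0x4b,0x2d,0xc8,0xc6,0x75}
#3 dst[0x17+2] := {0x4b,0x2d}
query mem[0x02]=0x5d, mem[0x18]=0x2d, mem[0x11]=0xc6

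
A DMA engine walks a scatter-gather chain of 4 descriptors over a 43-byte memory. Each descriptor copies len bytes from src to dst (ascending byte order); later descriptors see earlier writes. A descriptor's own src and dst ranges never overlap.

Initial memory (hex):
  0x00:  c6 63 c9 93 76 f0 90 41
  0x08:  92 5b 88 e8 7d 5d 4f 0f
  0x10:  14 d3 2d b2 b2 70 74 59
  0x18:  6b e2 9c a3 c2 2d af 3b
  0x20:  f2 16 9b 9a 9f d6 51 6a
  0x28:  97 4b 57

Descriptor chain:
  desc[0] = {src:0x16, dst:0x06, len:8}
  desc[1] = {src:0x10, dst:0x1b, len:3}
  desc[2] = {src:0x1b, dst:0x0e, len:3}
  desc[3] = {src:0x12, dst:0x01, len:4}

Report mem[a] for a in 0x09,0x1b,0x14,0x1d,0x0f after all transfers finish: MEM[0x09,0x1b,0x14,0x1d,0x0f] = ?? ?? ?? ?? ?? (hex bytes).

[0] 0x16->0x06 len=8 : 74 59 6b e2 9c a3 c2 2d
[1] 0x10->0x1b len=3 : 14 d3 2d
[2] 0x1b->0x0e len=3 : 14 d3 2d
[3] 0x12->0x01 len=4 : 2d b2 b2 70
query mem[0x09]=0xe2, mem[0x1b]=0x14, mem[0x14]=0xb2, mem[0x1d]=0x2d, mem[0x0f]=0xd3

MEM[0x09,0x1b,0x14,0x1d,0x0f] = e2 14 b2 2d d3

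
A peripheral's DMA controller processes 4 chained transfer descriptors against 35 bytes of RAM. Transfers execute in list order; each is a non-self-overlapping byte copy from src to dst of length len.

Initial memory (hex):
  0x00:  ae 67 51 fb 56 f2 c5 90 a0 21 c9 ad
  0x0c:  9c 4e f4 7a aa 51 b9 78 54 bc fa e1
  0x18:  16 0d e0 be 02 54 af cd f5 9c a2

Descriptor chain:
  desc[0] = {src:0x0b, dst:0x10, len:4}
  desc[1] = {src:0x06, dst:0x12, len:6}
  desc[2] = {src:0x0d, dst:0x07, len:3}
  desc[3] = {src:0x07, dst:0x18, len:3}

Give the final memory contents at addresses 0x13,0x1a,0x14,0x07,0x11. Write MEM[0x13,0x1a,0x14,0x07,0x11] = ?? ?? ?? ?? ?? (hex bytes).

#0 dst[0x10+4] := {0xad,0x9c,0x4e,0xf4}
#1 dst[0x12+6] := {0xc5,0x90,0xa0,0x21,0xc9,0xad}
#2 dst[0x07+3] := {0x4e,0xf4,0x7a}
#3 dst[0x18+3] := {0x4e,0xf4,0x7a}
query mem[0x13]=0x90, mem[0x1a]=0x7a, mem[0x14]=0xa0, mem[0x07]=0x4e, mem[0x11]=0x9c

MEM[0x13,0x1a,0x14,0x07,0x11] = 90 7a a0 4e 9c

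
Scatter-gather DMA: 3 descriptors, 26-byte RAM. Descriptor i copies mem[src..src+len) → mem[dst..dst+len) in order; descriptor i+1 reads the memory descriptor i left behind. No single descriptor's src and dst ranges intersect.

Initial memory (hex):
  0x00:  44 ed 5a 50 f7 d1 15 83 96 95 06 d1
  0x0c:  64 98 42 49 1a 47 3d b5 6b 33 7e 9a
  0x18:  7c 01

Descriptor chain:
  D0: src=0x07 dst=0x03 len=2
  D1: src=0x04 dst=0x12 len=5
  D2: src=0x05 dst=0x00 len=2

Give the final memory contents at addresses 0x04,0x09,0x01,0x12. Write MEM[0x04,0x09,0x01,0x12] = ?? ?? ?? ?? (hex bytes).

MEM[0x04,0x09,0x01,0x12] = 96 95 15 96

#0 dst[0x03+2] := {0x83,0x96}
#1 dst[0x12+5] := {0x96,0xd1,0x15,0x83,0x96}
#2 dst[0x00+2] := {0xd1,0x15}
query mem[0x04]=0x96, mem[0x09]=0x95, mem[0x01]=0x15, mem[0x12]=0x96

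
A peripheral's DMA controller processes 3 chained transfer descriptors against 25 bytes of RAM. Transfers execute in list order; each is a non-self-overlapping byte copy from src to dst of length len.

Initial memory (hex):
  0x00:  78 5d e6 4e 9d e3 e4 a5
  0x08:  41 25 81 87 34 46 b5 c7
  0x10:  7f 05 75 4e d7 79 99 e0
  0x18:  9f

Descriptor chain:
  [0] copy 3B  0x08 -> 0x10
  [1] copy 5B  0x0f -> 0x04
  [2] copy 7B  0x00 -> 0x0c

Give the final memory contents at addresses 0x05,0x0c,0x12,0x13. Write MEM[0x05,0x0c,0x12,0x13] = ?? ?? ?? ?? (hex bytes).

MEM[0x05,0x0c,0x12,0x13] = 41 78 25 4e

#0 dst[0x10+3] := {0x41,0x25,0x81}
#1 dst[0x04+5] := {0xc7,0x41,0x25,0x81,0x4e}
#2 dst[0x0c+7] := {0x78,0x5d,0xe6,0x4e,0xc7,0x41,0x25}
query mem[0x05]=0x41, mem[0x0c]=0x78, mem[0x12]=0x25, mem[0x13]=0x4e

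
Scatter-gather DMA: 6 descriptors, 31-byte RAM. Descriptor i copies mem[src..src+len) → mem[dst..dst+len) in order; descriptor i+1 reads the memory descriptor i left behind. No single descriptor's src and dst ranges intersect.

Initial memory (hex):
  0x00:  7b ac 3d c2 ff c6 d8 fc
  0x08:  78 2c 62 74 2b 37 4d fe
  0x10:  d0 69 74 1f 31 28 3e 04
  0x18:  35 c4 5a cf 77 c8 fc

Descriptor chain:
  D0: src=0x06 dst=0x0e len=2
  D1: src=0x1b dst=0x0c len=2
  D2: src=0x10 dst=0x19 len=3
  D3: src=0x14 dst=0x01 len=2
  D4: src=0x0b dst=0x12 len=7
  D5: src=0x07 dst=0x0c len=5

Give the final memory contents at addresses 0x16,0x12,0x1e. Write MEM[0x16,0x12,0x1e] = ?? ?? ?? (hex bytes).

MEM[0x16,0x12,0x1e] = fc 74 fc

#0 dst[0x0e+2] := {0xd8,0xfc}
#1 dst[0x0c+2] := {0xcf,0x77}
#2 dst[0x19+3] := {0xd0,0x69,0x74}
#3 dst[0x01+2] := {0x31,0x28}
#4 dst[0x12+7] := {0x74,0xcf,0x77,0xd8,0xfc,0xd0,0x69}
#5 dst[0x0c+5] := {0xfc,0x78,0x2c,0x62,0x74}
query mem[0x16]=0xfc, mem[0x12]=0x74, mem[0x1e]=0xfc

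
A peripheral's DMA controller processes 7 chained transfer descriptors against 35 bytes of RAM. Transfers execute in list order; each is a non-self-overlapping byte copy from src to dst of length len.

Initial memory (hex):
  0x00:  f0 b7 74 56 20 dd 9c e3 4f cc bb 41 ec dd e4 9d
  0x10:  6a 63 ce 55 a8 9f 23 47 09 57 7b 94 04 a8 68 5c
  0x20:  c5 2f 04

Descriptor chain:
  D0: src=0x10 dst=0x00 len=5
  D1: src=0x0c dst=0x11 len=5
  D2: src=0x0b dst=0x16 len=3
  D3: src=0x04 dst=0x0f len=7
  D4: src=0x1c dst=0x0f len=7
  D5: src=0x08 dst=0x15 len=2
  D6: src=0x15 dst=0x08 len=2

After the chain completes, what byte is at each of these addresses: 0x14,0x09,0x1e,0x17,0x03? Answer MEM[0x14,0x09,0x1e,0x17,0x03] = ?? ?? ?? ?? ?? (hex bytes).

D0: mem[0x00..0x04] <- [6a 63 ce 55 a8]
D1: mem[0x11..0x15] <- [ec dd e4 9d 6a]
D2: mem[0x16..0x18] <- [41 ec dd]
D3: mem[0x0f..0x15] <- [a8 dd 9c e3 4f cc bb]
D4: mem[0x0f..0x15] <- [04 a8 68 5c c5 2f 04]
D5: mem[0x15..0x16] <- [4f cc]
D6: mem[0x08..0x09] <- [4f cc]
query mem[0x14]=0x2f, mem[0x09]=0xcc, mem[0x1e]=0x68, mem[0x17]=0xec, mem[0x03]=0x55

MEM[0x14,0x09,0x1e,0x17,0x03] = 2f cc 68 ec 55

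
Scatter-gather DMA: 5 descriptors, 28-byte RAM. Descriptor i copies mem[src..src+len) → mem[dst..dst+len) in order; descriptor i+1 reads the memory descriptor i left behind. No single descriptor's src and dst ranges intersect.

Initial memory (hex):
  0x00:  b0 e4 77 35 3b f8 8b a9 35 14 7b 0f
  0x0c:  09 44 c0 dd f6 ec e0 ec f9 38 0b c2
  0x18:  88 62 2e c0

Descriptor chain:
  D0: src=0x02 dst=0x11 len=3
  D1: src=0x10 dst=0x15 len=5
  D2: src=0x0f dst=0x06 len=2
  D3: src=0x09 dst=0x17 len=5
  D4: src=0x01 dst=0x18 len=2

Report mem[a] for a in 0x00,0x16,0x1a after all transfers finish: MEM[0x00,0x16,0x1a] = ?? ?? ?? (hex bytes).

MEM[0x00,0x16,0x1a] = b0 77 09

[0] 0x02->0x11 len=3 : 77 35 3b
[1] 0x10->0x15 len=5 : f6 77 35 3b f9
[2] 0x0f->0x06 len=2 : dd f6
[3] 0x09->0x17 len=5 : 14 7b 0f 09 44
[4] 0x01->0x18 len=2 : e4 77
query mem[0x00]=0xb0, mem[0x16]=0x77, mem[0x1a]=0x09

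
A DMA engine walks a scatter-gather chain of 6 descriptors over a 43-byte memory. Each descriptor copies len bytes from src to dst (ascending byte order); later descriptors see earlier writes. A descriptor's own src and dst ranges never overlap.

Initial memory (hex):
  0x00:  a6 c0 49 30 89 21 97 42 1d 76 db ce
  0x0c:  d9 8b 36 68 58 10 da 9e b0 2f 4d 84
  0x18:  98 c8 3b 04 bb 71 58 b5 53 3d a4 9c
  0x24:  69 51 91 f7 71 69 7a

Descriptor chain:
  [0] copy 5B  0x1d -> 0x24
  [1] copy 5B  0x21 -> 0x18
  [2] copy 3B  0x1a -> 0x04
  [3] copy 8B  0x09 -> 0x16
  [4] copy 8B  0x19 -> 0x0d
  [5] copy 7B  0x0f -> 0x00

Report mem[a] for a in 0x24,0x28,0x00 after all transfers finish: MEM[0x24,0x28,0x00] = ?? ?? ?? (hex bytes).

MEM[0x24,0x28,0x00] = 71 3d 36

D0: mem[0x24..0x28] <- [71 58 b5 53 3d]
D1: mem[0x18..0x1c] <- [3d a4 9c 71 58]
D2: mem[0x04..0x06] <- [9c 71 58]
D3: mem[0x16..0x1d] <- [76 db ce d9 8b 36 68 58]
D4: mem[0x0d..0x14] <- [d9 8b 36 68 58 58 b5 53]
D5: mem[0x00..0x06] <- [36 68 58 58 b5 53 2f]
query mem[0x24]=0x71, mem[0x28]=0x3d, mem[0x00]=0x36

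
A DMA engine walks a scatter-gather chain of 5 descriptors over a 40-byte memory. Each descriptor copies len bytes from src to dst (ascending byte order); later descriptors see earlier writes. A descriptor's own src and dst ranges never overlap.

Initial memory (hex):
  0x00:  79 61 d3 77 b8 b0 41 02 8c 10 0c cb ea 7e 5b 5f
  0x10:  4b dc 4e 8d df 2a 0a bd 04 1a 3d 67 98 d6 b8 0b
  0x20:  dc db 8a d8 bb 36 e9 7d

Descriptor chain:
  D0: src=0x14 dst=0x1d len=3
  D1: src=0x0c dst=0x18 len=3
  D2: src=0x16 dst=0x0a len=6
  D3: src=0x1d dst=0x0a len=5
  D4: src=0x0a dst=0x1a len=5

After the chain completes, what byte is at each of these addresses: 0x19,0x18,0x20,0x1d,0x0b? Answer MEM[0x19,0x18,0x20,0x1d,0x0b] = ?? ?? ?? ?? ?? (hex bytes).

MEM[0x19,0x18,0x20,0x1d,0x0b] = 7e ea dc dc 2a

#0 dst[0x1d+3] := {0xdf,0x2a,0x0a}
#1 dst[0x18+3] := {0xea,0x7e,0x5b}
#2 dst[0x0a+6] := {0x0a,0xbd,0xea,0x7e,0x5b,0x67}
#3 dst[0x0a+5] := {0xdf,0x2a,0x0a,0xdc,0xdb}
#4 dst[0x1a+5] := {0xdf,0x2a,0x0a,0xdc,0xdb}
query mem[0x19]=0x7e, mem[0x18]=0xea, mem[0x20]=0xdc, mem[0x1d]=0xdc, mem[0x0b]=0x2a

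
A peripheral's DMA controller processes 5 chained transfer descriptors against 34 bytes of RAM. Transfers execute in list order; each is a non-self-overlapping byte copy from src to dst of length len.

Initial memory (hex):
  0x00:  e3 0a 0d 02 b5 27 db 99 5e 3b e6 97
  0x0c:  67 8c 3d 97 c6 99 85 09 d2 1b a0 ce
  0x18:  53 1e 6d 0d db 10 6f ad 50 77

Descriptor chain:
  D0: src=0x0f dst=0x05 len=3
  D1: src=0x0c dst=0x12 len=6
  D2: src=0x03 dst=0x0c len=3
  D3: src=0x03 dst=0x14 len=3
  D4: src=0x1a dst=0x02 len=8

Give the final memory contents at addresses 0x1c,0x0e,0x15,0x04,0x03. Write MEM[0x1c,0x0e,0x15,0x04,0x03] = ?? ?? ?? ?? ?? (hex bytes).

MEM[0x1c,0x0e,0x15,0x04,0x03] = db 97 b5 db 0d

  after D0: wrote 3B at 0x05 = 97c699
  after D1: wrote 6B at 0x12 = 678c3d97c699
  after D2: wrote 3B at 0x0c = 02b597
  after D3: wrote 3B at 0x14 = 02b597
  after D4: wrote 8B at 0x02 = 6d0ddb106fad5077
query mem[0x1c]=0xdb, mem[0x0e]=0x97, mem[0x15]=0xb5, mem[0x04]=0xdb, mem[0x03]=0x0d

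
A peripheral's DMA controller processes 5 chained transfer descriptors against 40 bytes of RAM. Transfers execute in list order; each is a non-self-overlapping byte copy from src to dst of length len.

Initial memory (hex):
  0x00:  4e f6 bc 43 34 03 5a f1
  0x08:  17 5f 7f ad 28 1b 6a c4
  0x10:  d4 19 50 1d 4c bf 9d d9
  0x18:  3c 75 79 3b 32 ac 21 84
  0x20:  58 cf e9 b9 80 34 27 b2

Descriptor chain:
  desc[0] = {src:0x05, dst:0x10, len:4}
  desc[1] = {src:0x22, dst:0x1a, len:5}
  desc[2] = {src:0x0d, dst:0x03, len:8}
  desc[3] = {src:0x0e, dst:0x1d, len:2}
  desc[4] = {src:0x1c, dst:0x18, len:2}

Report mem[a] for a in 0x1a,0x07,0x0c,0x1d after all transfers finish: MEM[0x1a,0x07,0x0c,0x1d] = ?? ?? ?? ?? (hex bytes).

#0 dst[0x10+4] := {0x03,0x5a,0xf1,0x17}
#1 dst[0x1a+5] := {0xe9,0xb9,0x80,0x34,0x27}
#2 dst[0x03+8] := {0x1b,0x6a,0xc4,0x03,0x5a,0xf1,0x17,0x4c}
#3 dst[0x1d+2] := {0x6a,0xc4}
#4 dst[0x18+2] := {0x80,0x6a}
query mem[0x1a]=0xe9, mem[0x07]=0x5a, mem[0x0c]=0x28, mem[0x1d]=0x6a

MEM[0x1a,0x07,0x0c,0x1d] = e9 5a 28 6a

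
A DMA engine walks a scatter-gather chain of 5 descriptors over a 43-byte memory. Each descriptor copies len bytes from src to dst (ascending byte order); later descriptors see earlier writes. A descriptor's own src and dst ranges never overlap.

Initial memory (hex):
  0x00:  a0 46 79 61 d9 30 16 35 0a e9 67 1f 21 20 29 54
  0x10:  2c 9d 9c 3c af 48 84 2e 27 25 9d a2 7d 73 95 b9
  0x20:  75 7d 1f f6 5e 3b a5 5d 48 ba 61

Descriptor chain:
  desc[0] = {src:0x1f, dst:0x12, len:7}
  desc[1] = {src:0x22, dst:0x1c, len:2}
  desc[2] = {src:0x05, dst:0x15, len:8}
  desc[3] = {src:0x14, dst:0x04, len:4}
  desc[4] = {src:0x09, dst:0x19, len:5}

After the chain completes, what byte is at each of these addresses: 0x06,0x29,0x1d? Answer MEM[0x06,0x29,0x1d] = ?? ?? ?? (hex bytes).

MEM[0x06,0x29,0x1d] = 16 ba 20

  after D0: wrote 7B at 0x12 = b9757d1ff65e3b
  after D1: wrote 2B at 0x1c = 1ff6
  after D2: wrote 8B at 0x15 = 3016350ae9671f21
  after D3: wrote 4B at 0x04 = 7d301635
  after D4: wrote 5B at 0x19 = e9671f2120
query mem[0x06]=0x16, mem[0x29]=0xba, mem[0x1d]=0x20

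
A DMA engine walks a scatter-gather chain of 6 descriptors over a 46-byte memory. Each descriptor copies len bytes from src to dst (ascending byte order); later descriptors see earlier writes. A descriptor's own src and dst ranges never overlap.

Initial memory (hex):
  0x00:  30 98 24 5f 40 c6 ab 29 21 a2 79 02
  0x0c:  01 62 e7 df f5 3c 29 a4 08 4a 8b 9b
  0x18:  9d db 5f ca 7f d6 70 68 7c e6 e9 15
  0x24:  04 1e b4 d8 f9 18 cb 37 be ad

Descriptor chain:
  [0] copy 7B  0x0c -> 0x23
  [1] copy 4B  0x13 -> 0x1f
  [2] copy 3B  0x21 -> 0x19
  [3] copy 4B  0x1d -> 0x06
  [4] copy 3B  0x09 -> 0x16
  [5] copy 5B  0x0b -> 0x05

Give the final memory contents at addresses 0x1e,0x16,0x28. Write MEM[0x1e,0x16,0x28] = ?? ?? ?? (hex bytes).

MEM[0x1e,0x16,0x28] = 70 08 3c

D0: mem[0x23..0x29] <- [01 62 e7 df f5 3c 29]
D1: mem[0x1f..0x22] <- [a4 08 4a 8b]
D2: mem[0x19..0x1b] <- [4a 8b 01]
D3: mem[0x06..0x09] <- [d6 70 a4 08]
D4: mem[0x16..0x18] <- [08 79 02]
D5: mem[0x05..0x09] <- [02 01 62 e7 df]
query mem[0x1e]=0x70, mem[0x16]=0x08, mem[0x28]=0x3c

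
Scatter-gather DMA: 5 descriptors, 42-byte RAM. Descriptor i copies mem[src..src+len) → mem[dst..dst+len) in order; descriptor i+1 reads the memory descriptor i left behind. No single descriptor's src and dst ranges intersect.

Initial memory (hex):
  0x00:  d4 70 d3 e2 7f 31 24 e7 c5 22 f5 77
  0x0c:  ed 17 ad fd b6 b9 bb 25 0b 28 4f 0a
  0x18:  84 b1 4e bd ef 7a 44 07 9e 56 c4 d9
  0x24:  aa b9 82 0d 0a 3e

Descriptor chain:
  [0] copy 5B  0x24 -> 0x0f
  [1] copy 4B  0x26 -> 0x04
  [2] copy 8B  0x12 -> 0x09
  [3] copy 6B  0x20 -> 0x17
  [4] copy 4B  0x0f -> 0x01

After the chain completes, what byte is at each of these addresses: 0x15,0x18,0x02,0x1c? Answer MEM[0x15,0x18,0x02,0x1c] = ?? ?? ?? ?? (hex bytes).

MEM[0x15,0x18,0x02,0x1c] = 28 56 b1 b9

[0] 0x24->0x0f len=5 : aa b9 82 0d 0a
[1] 0x26->0x04 len=4 : 82 0d 0a 3e
[2] 0x12->0x09 len=8 : 0d 0a 0b 28 4f 0a 84 b1
[3] 0x20->0x17 len=6 : 9e 56 c4 d9 aa b9
[4] 0x0f->0x01 len=4 : 84 b1 82 0d
query mem[0x15]=0x28, mem[0x18]=0x56, mem[0x02]=0xb1, mem[0x1c]=0xb9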